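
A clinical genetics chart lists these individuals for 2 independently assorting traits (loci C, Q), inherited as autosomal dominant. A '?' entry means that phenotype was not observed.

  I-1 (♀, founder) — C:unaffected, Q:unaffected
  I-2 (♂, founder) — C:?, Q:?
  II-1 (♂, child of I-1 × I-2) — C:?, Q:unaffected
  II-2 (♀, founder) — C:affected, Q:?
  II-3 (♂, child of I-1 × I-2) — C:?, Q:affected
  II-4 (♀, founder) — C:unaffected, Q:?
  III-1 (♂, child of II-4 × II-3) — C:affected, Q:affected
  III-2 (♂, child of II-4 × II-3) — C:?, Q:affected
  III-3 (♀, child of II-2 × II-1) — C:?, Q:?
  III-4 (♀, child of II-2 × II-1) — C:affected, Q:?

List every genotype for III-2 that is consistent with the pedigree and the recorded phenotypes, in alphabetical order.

C/I-1 un ·: cc
C/I-2 ? ·: Cc|CC
C/II-1 ? I-1×I-2: cc|Cc
C/II-2 aff ·: Cc|CC
C/II-3 ? I-1×I-2: Cc
C/II-4 un ·: cc
C/III-1 aff II-4×II-3: Cc
C/III-2 ? II-4×II-3: cc|Cc
C/III-3 ? II-2×II-1: cc|Cc|CC
C/III-4 aff II-2×II-1: Cc|CC
⇒ C over [I-1,I-2,II-1,II-2,II-3,II-4,III-1,III-2,III-3,III-4]: 46 consistent
Q/I-1 un ·: qq
Q/I-2 ? ·: Qq
Q/II-1 un I-1×I-2: qq
Q/II-2 ? ·: qq|Qq|QQ
Q/II-3 aff I-1×I-2: Qq
Q/II-4 ? ·: qq|Qq|QQ
Q/III-1 aff II-4×II-3: Qq|QQ
Q/III-2 aff II-4×II-3: Qq|QQ
Q/III-3 ? II-2×II-1: qq|Qq
Q/III-4 ? II-2×II-1: qq|Qq
⇒ Q over [I-1,I-2,II-1,II-2,II-3,II-4,III-1,III-2,III-3,III-4]: 54 consistent

III-2 ∈ {Cc QQ, Cc Qq, cc QQ, cc Qq}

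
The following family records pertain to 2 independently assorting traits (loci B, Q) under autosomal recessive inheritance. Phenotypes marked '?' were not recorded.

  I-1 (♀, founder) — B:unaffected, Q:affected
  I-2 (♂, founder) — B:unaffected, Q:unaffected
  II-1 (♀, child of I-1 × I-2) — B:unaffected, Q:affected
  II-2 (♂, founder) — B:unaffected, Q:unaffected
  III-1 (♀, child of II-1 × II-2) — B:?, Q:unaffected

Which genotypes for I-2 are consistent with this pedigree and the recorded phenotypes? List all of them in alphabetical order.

I-2 ∈ {BB Qq, Bb Qq}

B/I-1 un ·: BB|Bb
B/I-2 un ·: BB|Bb
B/II-1 un I-1×I-2: BB|Bb
B/II-2 un ·: BB|Bb
B/III-1 ? II-1×II-2: BB|Bb|bb
⇒ B over [I-1,I-2,II-1,II-2,III-1]: 27 consistent
Q/I-1 aff ·: qq
Q/I-2 un ·: Qq
Q/II-1 aff I-1×I-2: qq
Q/II-2 un ·: QQ|Qq
Q/III-1 un II-1×II-2: Qq
⇒ Q over [I-1,I-2,II-1,II-2,III-1]: 2 consistent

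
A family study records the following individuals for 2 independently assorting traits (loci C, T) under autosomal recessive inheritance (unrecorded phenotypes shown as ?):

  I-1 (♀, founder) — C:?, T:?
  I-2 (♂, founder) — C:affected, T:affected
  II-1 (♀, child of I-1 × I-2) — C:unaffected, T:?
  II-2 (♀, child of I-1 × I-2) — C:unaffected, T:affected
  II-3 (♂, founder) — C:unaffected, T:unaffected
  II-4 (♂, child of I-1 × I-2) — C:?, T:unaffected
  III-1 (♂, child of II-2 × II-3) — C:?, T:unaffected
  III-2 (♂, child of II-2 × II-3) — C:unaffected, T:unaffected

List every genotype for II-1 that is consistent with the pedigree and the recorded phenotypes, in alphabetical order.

C/I-1 ? ·: CC|Cc
C/I-2 aff ·: cc
C/II-1 un I-1×I-2: Cc
C/II-2 un I-1×I-2: Cc
C/II-3 un ·: CC|Cc
C/II-4 ? I-1×I-2: Cc|cc
C/III-1 ? II-2×II-3: CC|Cc|cc
C/III-2 un II-2×II-3: CC|Cc
⇒ C over [I-1,I-2,II-1,II-2,II-3,II-4,III-1,III-2]: 30 consistent
T/I-1 ? ·: Tt
T/I-2 aff ·: tt
T/II-1 ? I-1×I-2: Tt|tt
T/II-2 aff I-1×I-2: tt
T/II-3 un ·: TT|Tt
T/II-4 un I-1×I-2: Tt
T/III-1 un II-2×II-3: Tt
T/III-2 un II-2×II-3: Tt
⇒ T over [I-1,I-2,II-1,II-2,II-3,II-4,III-1,III-2]: 4 consistent

II-1 ∈ {Cc Tt, Cc tt}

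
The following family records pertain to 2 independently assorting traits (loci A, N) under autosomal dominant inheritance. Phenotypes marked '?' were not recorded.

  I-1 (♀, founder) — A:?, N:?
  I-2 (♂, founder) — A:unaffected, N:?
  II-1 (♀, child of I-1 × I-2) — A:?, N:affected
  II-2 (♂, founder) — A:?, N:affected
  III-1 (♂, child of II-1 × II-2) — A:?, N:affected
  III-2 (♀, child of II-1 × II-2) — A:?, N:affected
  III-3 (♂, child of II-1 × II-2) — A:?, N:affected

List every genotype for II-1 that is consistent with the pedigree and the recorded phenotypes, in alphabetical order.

A/I-1 ? ·: aa|Aa|AA
A/I-2 un ·: aa
A/II-1 ? I-1×I-2: aa|Aa
A/II-2 ? ·: aa|Aa|AA
A/III-1 ? II-1×II-2: aa|Aa|AA
A/III-2 ? II-1×II-2: aa|Aa|AA
A/III-3 ? II-1×II-2: aa|Aa|AA
⇒ A over [I-1,I-2,II-1,II-2,III-1,III-2,III-3]: 106 consistent
N/I-1 ? ·: nn|Nn|NN
N/I-2 ? ·: nn|Nn|NN
N/II-1 aff I-1×I-2: Nn|NN
N/II-2 aff ·: Nn|NN
N/III-1 aff II-1×II-2: Nn|NN
N/III-2 aff II-1×II-2: Nn|NN
N/III-3 aff II-1×II-2: Nn|NN
⇒ N over [I-1,I-2,II-1,II-2,III-1,III-2,III-3]: 148 consistent

II-1 ∈ {Aa NN, Aa Nn, aa NN, aa Nn}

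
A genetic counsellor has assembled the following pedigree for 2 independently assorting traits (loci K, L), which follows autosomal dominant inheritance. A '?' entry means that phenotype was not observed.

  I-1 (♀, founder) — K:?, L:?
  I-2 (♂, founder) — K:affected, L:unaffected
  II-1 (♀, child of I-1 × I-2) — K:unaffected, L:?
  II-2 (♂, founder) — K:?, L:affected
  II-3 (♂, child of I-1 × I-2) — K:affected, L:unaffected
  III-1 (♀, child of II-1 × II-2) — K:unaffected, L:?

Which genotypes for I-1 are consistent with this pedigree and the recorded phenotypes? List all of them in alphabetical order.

I-1 ∈ {Kk Ll, Kk ll, kk Ll, kk ll}

K/I-1 ? ·: kk|Kk
K/I-2 aff ·: Kk
K/II-1 un I-1×I-2: kk
K/II-2 ? ·: kk|Kk
K/II-3 aff I-1×I-2: Kk|KK
K/III-1 un II-1×II-2: kk
⇒ K over [I-1,I-2,II-1,II-2,II-3,III-1]: 6 consistent
L/I-1 ? ·: ll|Ll
L/I-2 un ·: ll
L/II-1 ? I-1×I-2: ll|Ll
L/II-2 aff ·: Ll|LL
L/II-3 un I-1×I-2: ll
L/III-1 ? II-1×II-2: ll|Ll|LL
⇒ L over [I-1,I-2,II-1,II-2,II-3,III-1]: 11 consistent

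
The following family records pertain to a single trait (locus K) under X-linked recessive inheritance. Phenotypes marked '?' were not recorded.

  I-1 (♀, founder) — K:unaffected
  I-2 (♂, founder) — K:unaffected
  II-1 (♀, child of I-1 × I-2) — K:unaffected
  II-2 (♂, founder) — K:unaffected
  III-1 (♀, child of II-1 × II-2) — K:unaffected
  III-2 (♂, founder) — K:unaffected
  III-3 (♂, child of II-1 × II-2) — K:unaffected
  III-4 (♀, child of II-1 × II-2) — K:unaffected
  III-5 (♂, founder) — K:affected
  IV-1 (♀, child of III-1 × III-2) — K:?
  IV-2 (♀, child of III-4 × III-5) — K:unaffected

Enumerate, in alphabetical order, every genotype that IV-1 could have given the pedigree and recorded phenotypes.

K/I-1 un ·: X^KX^K|X^KX^k
K/I-2 un ·: X^KY
K/II-1 un I-1×I-2: X^KX^K|X^KX^k
K/II-2 un ·: X^KY
K/III-1 un II-1×II-2: X^KX^K|X^KX^k
K/III-2 un ·: X^KY
K/III-3 un II-1×II-2: X^KY
K/III-4 un II-1×II-2: X^KX^K|X^KX^k
K/III-5 aff ·: X^kY
K/IV-1 ? III-1×III-2: X^KX^K|X^KX^k
K/IV-2 un III-4×III-5: X^KX^k
⇒ K over [I-1,I-2,II-1,II-2,III-1,III-2,III-3,III-4,III-5,IV-1,IV-2]: 8 consistent

IV-1 ∈ {X^KX^K, X^KX^k}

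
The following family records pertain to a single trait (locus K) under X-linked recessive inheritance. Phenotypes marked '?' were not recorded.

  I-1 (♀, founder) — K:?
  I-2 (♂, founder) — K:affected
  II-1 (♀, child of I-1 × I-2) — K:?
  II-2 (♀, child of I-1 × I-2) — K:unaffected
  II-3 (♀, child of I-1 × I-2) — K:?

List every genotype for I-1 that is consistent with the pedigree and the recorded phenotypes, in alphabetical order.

I-1 ∈ {X^KX^K, X^KX^k}

K/I-1 ? ·: X^KX^K|X^KX^k
K/I-2 aff ·: X^kY
K/II-1 ? I-1×I-2: X^KX^k|X^kX^k
K/II-2 un I-1×I-2: X^KX^k
K/II-3 ? I-1×I-2: X^KX^k|X^kX^k
⇒ K over [I-1,I-2,II-1,II-2,II-3]: 5 consistent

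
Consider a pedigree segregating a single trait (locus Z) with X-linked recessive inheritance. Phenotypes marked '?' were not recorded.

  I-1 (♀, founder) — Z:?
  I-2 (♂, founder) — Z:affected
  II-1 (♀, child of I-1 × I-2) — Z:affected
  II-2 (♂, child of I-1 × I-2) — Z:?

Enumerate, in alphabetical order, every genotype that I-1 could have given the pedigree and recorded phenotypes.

Z/I-1 ? ·: X^ZX^z|X^zX^z
Z/I-2 aff ·: X^zY
Z/II-1 aff I-1×I-2: X^zX^z
Z/II-2 ? I-1×I-2: X^ZY|X^zY
⇒ Z over [I-1,I-2,II-1,II-2]: 3 consistent

I-1 ∈ {X^ZX^z, X^zX^z}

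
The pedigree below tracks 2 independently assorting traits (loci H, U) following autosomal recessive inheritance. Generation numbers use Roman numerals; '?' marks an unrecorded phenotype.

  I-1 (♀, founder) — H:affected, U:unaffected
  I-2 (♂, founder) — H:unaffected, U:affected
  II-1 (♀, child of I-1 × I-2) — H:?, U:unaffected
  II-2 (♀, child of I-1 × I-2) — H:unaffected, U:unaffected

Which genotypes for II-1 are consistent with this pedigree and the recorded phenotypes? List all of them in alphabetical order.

II-1 ∈ {Hh Uu, hh Uu}

H/I-1 aff ·: hh
H/I-2 un ·: HH|Hh
H/II-1 ? I-1×I-2: Hh|hh
H/II-2 un I-1×I-2: Hh
⇒ H over [I-1,I-2,II-1,II-2]: 3 consistent
U/I-1 un ·: UU|Uu
U/I-2 aff ·: uu
U/II-1 un I-1×I-2: Uu
U/II-2 un I-1×I-2: Uu
⇒ U over [I-1,I-2,II-1,II-2]: 2 consistent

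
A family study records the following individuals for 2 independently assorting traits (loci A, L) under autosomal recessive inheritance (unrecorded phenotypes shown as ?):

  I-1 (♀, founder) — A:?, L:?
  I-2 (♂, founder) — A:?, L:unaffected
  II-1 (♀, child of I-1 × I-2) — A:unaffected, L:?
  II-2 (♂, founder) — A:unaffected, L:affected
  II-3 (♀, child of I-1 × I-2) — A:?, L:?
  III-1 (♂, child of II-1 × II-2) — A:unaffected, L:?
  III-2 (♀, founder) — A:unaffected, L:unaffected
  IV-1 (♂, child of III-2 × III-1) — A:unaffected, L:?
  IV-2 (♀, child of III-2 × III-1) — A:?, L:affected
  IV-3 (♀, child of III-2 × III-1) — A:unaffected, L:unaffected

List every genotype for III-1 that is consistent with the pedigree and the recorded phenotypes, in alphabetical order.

A/I-1 ? ·: AA|Aa|aa
A/I-2 ? ·: AA|Aa|aa
A/II-1 un I-1×I-2: AA|Aa
A/II-2 un ·: AA|Aa
A/II-3 ? I-1×I-2: AA|Aa|aa
A/III-1 un II-1×II-2: AA|Aa
A/III-2 un ·: AA|Aa
A/IV-1 un III-2×III-1: AA|Aa
A/IV-2 ? III-2×III-1: AA|Aa|aa
A/IV-3 un III-2×III-1: AA|Aa
⇒ A over [I-1,I-2,II-1,II-2,II-3,III-1,III-2,IV-1,IV-2,IV-3]: 1058 consistent
L/I-1 ? ·: LL|Ll|ll
L/I-2 un ·: LL|Ll
L/II-1 ? I-1×I-2: LL|Ll|ll
L/II-2 aff ·: ll
L/II-3 ? I-1×I-2: LL|Ll|ll
L/III-1 ? II-1×II-2: Ll|ll
L/III-2 un ·: Ll
L/IV-1 ? III-2×III-1: LL|Ll|ll
L/IV-2 aff III-2×III-1: ll
L/IV-3 un III-2×III-1: LL|Ll
⇒ L over [I-1,I-2,II-1,II-2,II-3,III-1,III-2,IV-1,IV-2,IV-3]: 138 consistent

III-1 ∈ {AA Ll, AA ll, Aa Ll, Aa ll}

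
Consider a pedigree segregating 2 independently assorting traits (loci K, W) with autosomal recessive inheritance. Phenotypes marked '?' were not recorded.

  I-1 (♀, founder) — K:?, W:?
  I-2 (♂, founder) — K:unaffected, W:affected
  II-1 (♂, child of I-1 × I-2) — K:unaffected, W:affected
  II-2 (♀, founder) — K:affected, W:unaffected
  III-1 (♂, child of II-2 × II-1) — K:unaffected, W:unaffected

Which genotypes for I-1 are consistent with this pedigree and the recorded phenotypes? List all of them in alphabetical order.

I-1 ∈ {KK Ww, KK ww, Kk Ww, Kk ww, kk Ww, kk ww}

K/I-1 ? ·: KK|Kk|kk
K/I-2 un ·: KK|Kk
K/II-1 un I-1×I-2: KK|Kk
K/II-2 aff ·: kk
K/III-1 un II-2×II-1: Kk
⇒ K over [I-1,I-2,II-1,II-2,III-1]: 9 consistent
W/I-1 ? ·: Ww|ww
W/I-2 aff ·: ww
W/II-1 aff I-1×I-2: ww
W/II-2 un ·: WW|Ww
W/III-1 un II-2×II-1: Ww
⇒ W over [I-1,I-2,II-1,II-2,III-1]: 4 consistent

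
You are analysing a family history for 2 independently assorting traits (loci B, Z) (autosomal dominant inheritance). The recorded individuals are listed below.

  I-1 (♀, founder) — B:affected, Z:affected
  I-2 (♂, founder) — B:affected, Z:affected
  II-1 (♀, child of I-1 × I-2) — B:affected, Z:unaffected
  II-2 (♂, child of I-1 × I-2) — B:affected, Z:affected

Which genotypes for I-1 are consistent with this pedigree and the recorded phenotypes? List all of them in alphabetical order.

B/I-1 aff ·: Bb|BB
B/I-2 aff ·: Bb|BB
B/II-1 aff I-1×I-2: Bb|BB
B/II-2 aff I-1×I-2: Bb|BB
⇒ B over [I-1,I-2,II-1,II-2]: 13 consistent
Z/I-1 aff ·: Zz
Z/I-2 aff ·: Zz
Z/II-1 un I-1×I-2: zz
Z/II-2 aff I-1×I-2: Zz|ZZ
⇒ Z over [I-1,I-2,II-1,II-2]: 2 consistent

I-1 ∈ {BB Zz, Bb Zz}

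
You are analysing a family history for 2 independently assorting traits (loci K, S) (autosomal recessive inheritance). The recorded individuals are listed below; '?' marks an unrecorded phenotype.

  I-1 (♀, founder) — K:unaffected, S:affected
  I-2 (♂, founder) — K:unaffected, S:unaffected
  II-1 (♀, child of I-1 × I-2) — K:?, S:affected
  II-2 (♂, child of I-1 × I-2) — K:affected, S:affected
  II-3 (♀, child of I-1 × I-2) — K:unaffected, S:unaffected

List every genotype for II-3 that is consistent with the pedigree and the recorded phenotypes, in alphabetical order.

K/I-1 un ·: Kk
K/I-2 un ·: Kk
K/II-1 ? I-1×I-2: KK|Kk|kk
K/II-2 aff I-1×I-2: kk
K/II-3 un I-1×I-2: KK|Kk
⇒ K over [I-1,I-2,II-1,II-2,II-3]: 6 consistent
S/I-1 aff ·: ss
S/I-2 un ·: Ss
S/II-1 aff I-1×I-2: ss
S/II-2 aff I-1×I-2: ss
S/II-3 un I-1×I-2: Ss
⇒ S over [I-1,I-2,II-1,II-2,II-3]: 1 consistent

II-3 ∈ {KK Ss, Kk Ss}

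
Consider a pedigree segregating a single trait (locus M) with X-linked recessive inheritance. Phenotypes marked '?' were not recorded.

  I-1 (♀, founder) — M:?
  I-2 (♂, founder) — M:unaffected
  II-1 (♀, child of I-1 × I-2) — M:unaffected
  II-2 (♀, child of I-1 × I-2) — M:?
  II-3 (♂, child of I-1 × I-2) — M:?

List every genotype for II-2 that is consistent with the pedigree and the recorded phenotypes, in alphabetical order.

II-2 ∈ {X^MX^M, X^MX^m}

M/I-1 ? ·: X^MX^M|X^MX^m|X^mX^m
M/I-2 un ·: X^MY
M/II-1 un I-1×I-2: X^MX^M|X^MX^m
M/II-2 ? I-1×I-2: X^MX^M|X^MX^m
M/II-3 ? I-1×I-2: X^MY|X^mY
⇒ M over [I-1,I-2,II-1,II-2,II-3]: 10 consistent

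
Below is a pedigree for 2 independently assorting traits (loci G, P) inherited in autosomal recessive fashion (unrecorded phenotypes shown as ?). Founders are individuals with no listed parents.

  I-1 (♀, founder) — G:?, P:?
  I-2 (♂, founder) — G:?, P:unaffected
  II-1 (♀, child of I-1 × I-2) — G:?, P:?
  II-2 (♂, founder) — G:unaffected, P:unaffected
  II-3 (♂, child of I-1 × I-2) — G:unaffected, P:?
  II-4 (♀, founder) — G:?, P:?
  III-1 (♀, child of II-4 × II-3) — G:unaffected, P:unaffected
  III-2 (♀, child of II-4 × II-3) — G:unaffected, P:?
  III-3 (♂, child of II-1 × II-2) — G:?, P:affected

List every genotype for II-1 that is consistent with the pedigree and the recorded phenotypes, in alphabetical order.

G/I-1 ? ·: GG|Gg|gg
G/I-2 ? ·: GG|Gg|gg
G/II-1 ? I-1×I-2: GG|Gg|gg
G/II-2 un ·: GG|Gg
G/II-3 un I-1×I-2: GG|Gg
G/II-4 ? ·: GG|Gg|gg
G/III-1 un II-4×II-3: GG|Gg
G/III-2 un II-4×II-3: GG|Gg
G/III-3 ? II-1×II-2: GG|Gg|gg
⇒ G over [I-1,I-2,II-1,II-2,II-3,II-4,III-1,III-2,III-3]: 657 consistent
P/I-1 ? ·: PP|Pp|pp
P/I-2 un ·: PP|Pp
P/II-1 ? I-1×I-2: Pp|pp
P/II-2 un ·: Pp
P/II-3 ? I-1×I-2: PP|Pp|pp
P/II-4 ? ·: PP|Pp|pp
P/III-1 un II-4×II-3: PP|Pp
P/III-2 ? II-4×II-3: PP|Pp|pp
P/III-3 aff II-1×II-2: pp
⇒ P over [I-1,I-2,II-1,II-2,II-3,II-4,III-1,III-2,III-3]: 120 consistent

II-1 ∈ {GG Pp, GG pp, Gg Pp, Gg pp, gg Pp, gg pp}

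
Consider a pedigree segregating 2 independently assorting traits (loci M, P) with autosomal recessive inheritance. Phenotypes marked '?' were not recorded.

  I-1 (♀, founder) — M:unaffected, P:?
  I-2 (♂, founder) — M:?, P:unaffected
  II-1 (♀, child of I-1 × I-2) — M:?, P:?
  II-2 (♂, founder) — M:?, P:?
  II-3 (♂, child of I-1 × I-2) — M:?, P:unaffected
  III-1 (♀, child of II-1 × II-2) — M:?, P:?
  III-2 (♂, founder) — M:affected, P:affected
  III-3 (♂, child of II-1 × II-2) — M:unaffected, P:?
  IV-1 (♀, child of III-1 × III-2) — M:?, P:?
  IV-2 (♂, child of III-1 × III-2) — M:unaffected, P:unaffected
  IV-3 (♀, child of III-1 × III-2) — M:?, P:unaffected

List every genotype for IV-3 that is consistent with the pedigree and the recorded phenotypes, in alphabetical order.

IV-3 ∈ {Mm Pp, mm Pp}

M/I-1 un ·: MM|Mm
M/I-2 ? ·: MM|Mm|mm
M/II-1 ? I-1×I-2: MM|Mm|mm
M/II-2 ? ·: MM|Mm|mm
M/II-3 ? I-1×I-2: MM|Mm|mm
M/III-1 ? II-1×II-2: MM|Mm
M/III-2 aff ·: mm
M/III-3 un II-1×II-2: MM|Mm
M/IV-1 ? III-1×III-2: Mm|mm
M/IV-2 un III-1×III-2: Mm
M/IV-3 ? III-1×III-2: Mm|mm
⇒ M over [I-1,I-2,II-1,II-2,II-3,III-1,III-2,III-3,IV-1,IV-2,IV-3]: 400 consistent
P/I-1 ? ·: PP|Pp|pp
P/I-2 un ·: PP|Pp
P/II-1 ? I-1×I-2: PP|Pp|pp
P/II-2 ? ·: PP|Pp|pp
P/II-3 un I-1×I-2: PP|Pp
P/III-1 ? II-1×II-2: PP|Pp
P/III-2 aff ·: pp
P/III-3 ? II-1×II-2: PP|Pp|pp
P/IV-1 ? III-1×III-2: Pp|pp
P/IV-2 un III-1×III-2: Pp
P/IV-3 un III-1×III-2: Pp
⇒ P over [I-1,I-2,II-1,II-2,II-3,III-1,III-2,III-3,IV-1,IV-2,IV-3]: 233 consistent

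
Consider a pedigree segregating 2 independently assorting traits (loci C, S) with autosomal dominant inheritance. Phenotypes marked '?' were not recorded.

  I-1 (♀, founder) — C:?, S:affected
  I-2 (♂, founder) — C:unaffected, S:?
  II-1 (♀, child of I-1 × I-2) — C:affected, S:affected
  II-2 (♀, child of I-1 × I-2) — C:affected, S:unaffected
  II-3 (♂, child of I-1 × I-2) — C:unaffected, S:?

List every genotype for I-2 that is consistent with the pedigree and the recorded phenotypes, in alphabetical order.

I-2 ∈ {cc Ss, cc ss}

C/I-1 ? ·: Cc
C/I-2 un ·: cc
C/II-1 aff I-1×I-2: Cc
C/II-2 aff I-1×I-2: Cc
C/II-3 un I-1×I-2: cc
⇒ C over [I-1,I-2,II-1,II-2,II-3]: 1 consistent
S/I-1 aff ·: Ss
S/I-2 ? ·: ss|Ss
S/II-1 aff I-1×I-2: Ss|SS
S/II-2 un I-1×I-2: ss
S/II-3 ? I-1×I-2: ss|Ss|SS
⇒ S over [I-1,I-2,II-1,II-2,II-3]: 8 consistent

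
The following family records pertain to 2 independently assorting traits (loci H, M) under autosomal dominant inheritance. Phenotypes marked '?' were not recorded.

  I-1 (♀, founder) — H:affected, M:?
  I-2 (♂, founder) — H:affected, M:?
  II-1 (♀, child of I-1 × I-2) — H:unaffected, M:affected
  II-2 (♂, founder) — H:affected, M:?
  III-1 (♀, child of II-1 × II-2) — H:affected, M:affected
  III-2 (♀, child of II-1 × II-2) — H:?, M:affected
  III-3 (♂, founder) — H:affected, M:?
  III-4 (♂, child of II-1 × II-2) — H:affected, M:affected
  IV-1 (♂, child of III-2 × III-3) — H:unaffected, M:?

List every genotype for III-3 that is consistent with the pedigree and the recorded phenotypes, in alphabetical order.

III-3 ∈ {Hh MM, Hh Mm, Hh mm}

H/I-1 aff ·: Hh
H/I-2 aff ·: Hh
H/II-1 un I-1×I-2: hh
H/II-2 aff ·: Hh|HH
H/III-1 aff II-1×II-2: Hh
H/III-2 ? II-1×II-2: hh|Hh
H/III-3 aff ·: Hh
H/III-4 aff II-1×II-2: Hh
H/IV-1 un III-2×III-3: hh
⇒ H over [I-1,I-2,II-1,II-2,III-1,III-2,III-3,III-4,IV-1]: 3 consistent
M/I-1 ? ·: mm|Mm|MM
M/I-2 ? ·: mm|Mm|MM
M/II-1 aff I-1×I-2: Mm|MM
M/II-2 ? ·: mm|Mm|MM
M/III-1 aff II-1×II-2: Mm|MM
M/III-2 aff II-1×II-2: Mm|MM
M/III-3 ? ·: mm|Mm|MM
M/III-4 aff II-1×II-2: Mm|MM
M/IV-1 ? III-2×III-3: mm|Mm|MM
⇒ M over [I-1,I-2,II-1,II-2,III-1,III-2,III-3,III-4,IV-1]: 885 consistent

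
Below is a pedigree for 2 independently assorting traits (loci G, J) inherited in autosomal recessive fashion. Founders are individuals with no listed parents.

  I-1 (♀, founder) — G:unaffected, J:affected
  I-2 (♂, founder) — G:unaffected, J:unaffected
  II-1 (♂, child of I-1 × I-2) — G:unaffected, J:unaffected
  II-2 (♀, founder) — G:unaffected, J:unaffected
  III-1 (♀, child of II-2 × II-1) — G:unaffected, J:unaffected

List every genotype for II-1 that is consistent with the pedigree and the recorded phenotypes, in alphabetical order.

G/I-1 un ·: GG|Gg
G/I-2 un ·: GG|Gg
G/II-1 un I-1×I-2: GG|Gg
G/II-2 un ·: GG|Gg
G/III-1 un II-2×II-1: GG|Gg
⇒ G over [I-1,I-2,II-1,II-2,III-1]: 24 consistent
J/I-1 aff ·: jj
J/I-2 un ·: JJ|Jj
J/II-1 un I-1×I-2: Jj
J/II-2 un ·: JJ|Jj
J/III-1 un II-2×II-1: JJ|Jj
⇒ J over [I-1,I-2,II-1,II-2,III-1]: 8 consistent

II-1 ∈ {GG Jj, Gg Jj}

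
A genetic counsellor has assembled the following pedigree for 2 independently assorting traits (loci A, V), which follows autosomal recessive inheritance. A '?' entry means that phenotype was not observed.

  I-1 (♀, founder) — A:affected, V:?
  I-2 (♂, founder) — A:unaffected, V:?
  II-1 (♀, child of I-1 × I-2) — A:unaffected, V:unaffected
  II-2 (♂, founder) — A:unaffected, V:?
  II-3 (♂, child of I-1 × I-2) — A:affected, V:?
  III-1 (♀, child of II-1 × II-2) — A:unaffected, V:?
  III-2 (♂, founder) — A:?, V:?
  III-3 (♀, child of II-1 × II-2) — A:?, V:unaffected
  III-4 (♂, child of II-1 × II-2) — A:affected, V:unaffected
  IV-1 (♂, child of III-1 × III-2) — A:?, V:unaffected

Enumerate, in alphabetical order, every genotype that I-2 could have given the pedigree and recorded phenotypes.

I-2 ∈ {Aa VV, Aa Vv, Aa vv}

A/I-1 aff ·: aa
A/I-2 un ·: Aa
A/II-1 un I-1×I-2: Aa
A/II-2 un ·: Aa
A/II-3 aff I-1×I-2: aa
A/III-1 un II-1×II-2: AA|Aa
A/III-2 ? ·: AA|Aa|aa
A/III-3 ? II-1×II-2: AA|Aa|aa
A/III-4 aff II-1×II-2: aa
A/IV-1 ? III-1×III-2: AA|Aa|aa
⇒ A over [I-1,I-2,II-1,II-2,II-3,III-1,III-2,III-3,III-4,IV-1]: 33 consistent
V/I-1 ? ·: VV|Vv|vv
V/I-2 ? ·: VV|Vv|vv
V/II-1 un I-1×I-2: VV|Vv
V/II-2 ? ·: VV|Vv|vv
V/II-3 ? I-1×I-2: VV|Vv|vv
V/III-1 ? II-1×II-2: VV|Vv|vv
V/III-2 ? ·: VV|Vv|vv
V/III-3 un II-1×II-2: VV|Vv
V/III-4 un II-1×II-2: VV|Vv
V/IV-1 un III-1×III-2: VV|Vv
⇒ V over [I-1,I-2,II-1,II-2,II-3,III-1,III-2,III-3,III-4,IV-1]: 1491 consistent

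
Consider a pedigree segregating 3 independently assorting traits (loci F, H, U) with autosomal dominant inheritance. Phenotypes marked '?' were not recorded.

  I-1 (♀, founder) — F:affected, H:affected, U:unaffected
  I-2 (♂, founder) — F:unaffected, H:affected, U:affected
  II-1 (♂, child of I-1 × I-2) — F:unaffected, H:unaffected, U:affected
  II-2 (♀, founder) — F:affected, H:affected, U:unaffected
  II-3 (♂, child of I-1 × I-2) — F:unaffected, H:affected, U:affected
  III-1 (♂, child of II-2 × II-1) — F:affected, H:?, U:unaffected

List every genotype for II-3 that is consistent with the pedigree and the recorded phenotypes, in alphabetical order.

II-3 ∈ {ff HH Uu, ff Hh Uu}

F/I-1 aff ·: Ff
F/I-2 un ·: ff
F/II-1 un I-1×I-2: ff
F/II-2 aff ·: Ff|FF
F/II-3 un I-1×I-2: ff
F/III-1 aff II-2×II-1: Ff
⇒ F over [I-1,I-2,II-1,II-2,II-3,III-1]: 2 consistent
H/I-1 aff ·: Hh
H/I-2 aff ·: Hh
H/II-1 un I-1×I-2: hh
H/II-2 aff ·: Hh|HH
H/II-3 aff I-1×I-2: Hh|HH
H/III-1 ? II-2×II-1: hh|Hh
⇒ H over [I-1,I-2,II-1,II-2,II-3,III-1]: 6 consistent
U/I-1 un ·: uu
U/I-2 aff ·: Uu|UU
U/II-1 aff I-1×I-2: Uu
U/II-2 un ·: uu
U/II-3 aff I-1×I-2: Uu
U/III-1 un II-2×II-1: uu
⇒ U over [I-1,I-2,II-1,II-2,II-3,III-1]: 2 consistent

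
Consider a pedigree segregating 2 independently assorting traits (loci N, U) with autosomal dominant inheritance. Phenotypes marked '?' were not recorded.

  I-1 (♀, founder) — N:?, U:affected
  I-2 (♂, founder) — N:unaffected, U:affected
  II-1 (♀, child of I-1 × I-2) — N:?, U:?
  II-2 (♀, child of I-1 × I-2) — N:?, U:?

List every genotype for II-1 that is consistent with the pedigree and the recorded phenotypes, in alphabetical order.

II-1 ∈ {Nn UU, Nn Uu, Nn uu, nn UU, nn Uu, nn uu}

N/I-1 ? ·: nn|Nn|NN
N/I-2 un ·: nn
N/II-1 ? I-1×I-2: nn|Nn
N/II-2 ? I-1×I-2: nn|Nn
⇒ N over [I-1,I-2,II-1,II-2]: 6 consistent
U/I-1 aff ·: Uu|UU
U/I-2 aff ·: Uu|UU
U/II-1 ? I-1×I-2: uu|Uu|UU
U/II-2 ? I-1×I-2: uu|Uu|UU
⇒ U over [I-1,I-2,II-1,II-2]: 18 consistent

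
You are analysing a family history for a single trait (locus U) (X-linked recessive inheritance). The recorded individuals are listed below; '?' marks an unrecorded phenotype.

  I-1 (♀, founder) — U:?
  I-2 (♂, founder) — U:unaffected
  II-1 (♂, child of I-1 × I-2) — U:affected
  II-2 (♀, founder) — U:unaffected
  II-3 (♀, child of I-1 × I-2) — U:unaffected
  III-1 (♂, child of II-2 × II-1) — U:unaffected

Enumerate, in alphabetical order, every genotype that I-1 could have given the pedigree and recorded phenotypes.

U/I-1 ? ·: X^UX^u|X^uX^u
U/I-2 un ·: X^UY
U/II-1 aff I-1×I-2: X^uY
U/II-2 un ·: X^UX^U|X^UX^u
U/II-3 un I-1×I-2: X^UX^U|X^UX^u
U/III-1 un II-2×II-1: X^UY
⇒ U over [I-1,I-2,II-1,II-2,II-3,III-1]: 6 consistent

I-1 ∈ {X^UX^u, X^uX^u}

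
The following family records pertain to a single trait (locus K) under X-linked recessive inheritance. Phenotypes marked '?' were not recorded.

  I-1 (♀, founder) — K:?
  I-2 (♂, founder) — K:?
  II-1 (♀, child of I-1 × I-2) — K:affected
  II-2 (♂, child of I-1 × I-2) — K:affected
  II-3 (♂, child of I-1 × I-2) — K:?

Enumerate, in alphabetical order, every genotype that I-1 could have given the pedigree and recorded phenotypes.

I-1 ∈ {X^KX^k, X^kX^k}

K/I-1 ? ·: X^KX^k|X^kX^k
K/I-2 ? ·: X^kY
K/II-1 aff I-1×I-2: X^kX^k
K/II-2 aff I-1×I-2: X^kY
K/II-3 ? I-1×I-2: X^KY|X^kY
⇒ K over [I-1,I-2,II-1,II-2,II-3]: 3 consistent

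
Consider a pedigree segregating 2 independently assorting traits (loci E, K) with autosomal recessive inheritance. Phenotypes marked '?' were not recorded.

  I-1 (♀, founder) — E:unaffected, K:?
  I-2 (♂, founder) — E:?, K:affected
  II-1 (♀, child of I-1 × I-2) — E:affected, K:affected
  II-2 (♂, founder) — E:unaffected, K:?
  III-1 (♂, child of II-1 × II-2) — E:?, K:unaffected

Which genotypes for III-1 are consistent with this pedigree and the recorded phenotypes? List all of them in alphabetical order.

E/I-1 un ·: Ee
E/I-2 ? ·: Ee|ee
E/II-1 aff I-1×I-2: ee
E/II-2 un ·: EE|Ee
E/III-1 ? II-1×II-2: Ee|ee
⇒ E over [I-1,I-2,II-1,II-2,III-1]: 6 consistent
K/I-1 ? ·: Kk|kk
K/I-2 aff ·: kk
K/II-1 aff I-1×I-2: kk
K/II-2 ? ·: KK|Kk
K/III-1 un II-1×II-2: Kk
⇒ K over [I-1,I-2,II-1,II-2,III-1]: 4 consistent

III-1 ∈ {Ee Kk, ee Kk}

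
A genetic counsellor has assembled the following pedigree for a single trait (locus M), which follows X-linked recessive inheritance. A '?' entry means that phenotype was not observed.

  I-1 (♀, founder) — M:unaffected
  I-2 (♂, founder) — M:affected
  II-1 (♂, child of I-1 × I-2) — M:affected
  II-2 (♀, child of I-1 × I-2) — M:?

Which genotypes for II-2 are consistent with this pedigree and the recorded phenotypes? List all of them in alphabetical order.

II-2 ∈ {X^MX^m, X^mX^m}

M/I-1 un ·: X^MX^m
M/I-2 aff ·: X^mY
M/II-1 aff I-1×I-2: X^mY
M/II-2 ? I-1×I-2: X^MX^m|X^mX^m
⇒ M over [I-1,I-2,II-1,II-2]: 2 consistent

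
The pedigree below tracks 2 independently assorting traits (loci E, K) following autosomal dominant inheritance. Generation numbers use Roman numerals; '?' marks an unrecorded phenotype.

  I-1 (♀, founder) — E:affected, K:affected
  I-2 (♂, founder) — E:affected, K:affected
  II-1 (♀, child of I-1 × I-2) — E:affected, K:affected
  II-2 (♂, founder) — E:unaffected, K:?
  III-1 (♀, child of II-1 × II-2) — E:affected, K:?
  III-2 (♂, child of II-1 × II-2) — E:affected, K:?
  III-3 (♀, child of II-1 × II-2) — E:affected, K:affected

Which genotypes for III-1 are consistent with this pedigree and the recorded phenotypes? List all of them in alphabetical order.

E/I-1 aff ·: Ee|EE
E/I-2 aff ·: Ee|EE
E/II-1 aff I-1×I-2: Ee|EE
E/II-2 un ·: ee
E/III-1 aff II-1×II-2: Ee
E/III-2 aff II-1×II-2: Ee
E/III-3 aff II-1×II-2: Ee
⇒ E over [I-1,I-2,II-1,II-2,III-1,III-2,III-3]: 7 consistent
K/I-1 aff ·: Kk|KK
K/I-2 aff ·: Kk|KK
K/II-1 aff I-1×I-2: Kk|KK
K/II-2 ? ·: kk|Kk|KK
K/III-1 ? II-1×II-2: kk|Kk|KK
K/III-2 ? II-1×II-2: kk|Kk|KK
K/III-3 aff II-1×II-2: Kk|KK
⇒ K over [I-1,I-2,II-1,II-2,III-1,III-2,III-3]: 130 consistent

III-1 ∈ {Ee KK, Ee Kk, Ee kk}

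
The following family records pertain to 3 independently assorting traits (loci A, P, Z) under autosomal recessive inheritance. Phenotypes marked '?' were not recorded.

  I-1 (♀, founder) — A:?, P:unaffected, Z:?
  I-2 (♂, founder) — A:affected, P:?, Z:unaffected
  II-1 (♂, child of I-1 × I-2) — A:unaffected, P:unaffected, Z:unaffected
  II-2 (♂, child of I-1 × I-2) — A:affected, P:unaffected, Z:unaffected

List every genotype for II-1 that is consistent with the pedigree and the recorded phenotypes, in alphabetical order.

II-1 ∈ {Aa PP ZZ, Aa PP Zz, Aa Pp ZZ, Aa Pp Zz}

A/I-1 ? ·: Aa
A/I-2 aff ·: aa
A/II-1 un I-1×I-2: Aa
A/II-2 aff I-1×I-2: aa
⇒ A over [I-1,I-2,II-1,II-2]: 1 consistent
P/I-1 un ·: PP|Pp
P/I-2 ? ·: PP|Pp|pp
P/II-1 un I-1×I-2: PP|Pp
P/II-2 un I-1×I-2: PP|Pp
⇒ P over [I-1,I-2,II-1,II-2]: 15 consistent
Z/I-1 ? ·: ZZ|Zz|zz
Z/I-2 un ·: ZZ|Zz
Z/II-1 un I-1×I-2: ZZ|Zz
Z/II-2 un I-1×I-2: ZZ|Zz
⇒ Z over [I-1,I-2,II-1,II-2]: 15 consistent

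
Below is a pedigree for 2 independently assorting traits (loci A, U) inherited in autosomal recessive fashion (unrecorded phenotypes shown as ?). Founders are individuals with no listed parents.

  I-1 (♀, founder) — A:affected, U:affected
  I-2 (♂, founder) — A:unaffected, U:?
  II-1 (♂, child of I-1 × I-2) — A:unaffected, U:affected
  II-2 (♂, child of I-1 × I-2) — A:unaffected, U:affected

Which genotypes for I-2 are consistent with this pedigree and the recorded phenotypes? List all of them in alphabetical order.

I-2 ∈ {AA Uu, AA uu, Aa Uu, Aa uu}

A/I-1 aff ·: aa
A/I-2 un ·: AA|Aa
A/II-1 un I-1×I-2: Aa
A/II-2 un I-1×I-2: Aa
⇒ A over [I-1,I-2,II-1,II-2]: 2 consistent
U/I-1 aff ·: uu
U/I-2 ? ·: Uu|uu
U/II-1 aff I-1×I-2: uu
U/II-2 aff I-1×I-2: uu
⇒ U over [I-1,I-2,II-1,II-2]: 2 consistent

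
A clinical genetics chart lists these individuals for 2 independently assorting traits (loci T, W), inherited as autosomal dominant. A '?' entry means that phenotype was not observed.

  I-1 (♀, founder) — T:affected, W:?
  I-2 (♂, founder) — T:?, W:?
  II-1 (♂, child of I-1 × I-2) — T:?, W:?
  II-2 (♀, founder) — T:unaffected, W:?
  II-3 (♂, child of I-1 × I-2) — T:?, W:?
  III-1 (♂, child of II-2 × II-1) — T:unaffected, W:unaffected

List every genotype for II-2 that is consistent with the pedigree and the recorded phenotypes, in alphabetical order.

T/I-1 aff ·: Tt|TT
T/I-2 ? ·: tt|Tt|TT
T/II-1 ? I-1×I-2: tt|Tt
T/II-2 un ·: tt
T/II-3 ? I-1×I-2: tt|Tt|TT
T/III-1 un II-2×II-1: tt
⇒ T over [I-1,I-2,II-1,II-2,II-3,III-1]: 15 consistent
W/I-1 ? ·: ww|Ww|WW
W/I-2 ? ·: ww|Ww|WW
W/II-1 ? I-1×I-2: ww|Ww
W/II-2 ? ·: ww|Ww
W/II-3 ? I-1×I-2: ww|Ww|WW
W/III-1 un II-2×II-1: ww
⇒ W over [I-1,I-2,II-1,II-2,II-3,III-1]: 42 consistent

II-2 ∈ {tt Ww, tt ww}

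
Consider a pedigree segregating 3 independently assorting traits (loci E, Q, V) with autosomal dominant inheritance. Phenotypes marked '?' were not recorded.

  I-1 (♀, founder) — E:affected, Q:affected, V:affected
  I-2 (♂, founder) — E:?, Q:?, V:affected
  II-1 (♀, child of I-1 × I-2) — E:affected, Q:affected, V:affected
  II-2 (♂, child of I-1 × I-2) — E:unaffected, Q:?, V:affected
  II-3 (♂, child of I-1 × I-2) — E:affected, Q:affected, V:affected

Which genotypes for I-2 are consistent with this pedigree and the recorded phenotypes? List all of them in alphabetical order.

I-2 ∈ {Ee QQ VV, Ee QQ Vv, Ee Qq VV, Ee Qq Vv, Ee qq VV, Ee qq Vv, ee QQ VV, ee QQ Vv, ee Qq VV, ee Qq Vv, ee qq VV, ee qq Vv}

E/I-1 aff ·: Ee
E/I-2 ? ·: ee|Ee
E/II-1 aff I-1×I-2: Ee|EE
E/II-2 un I-1×I-2: ee
E/II-3 aff I-1×I-2: Ee|EE
⇒ E over [I-1,I-2,II-1,II-2,II-3]: 5 consistent
Q/I-1 aff ·: Qq|QQ
Q/I-2 ? ·: qq|Qq|QQ
Q/II-1 aff I-1×I-2: Qq|QQ
Q/II-2 ? I-1×I-2: qq|Qq|QQ
Q/II-3 aff I-1×I-2: Qq|QQ
⇒ Q over [I-1,I-2,II-1,II-2,II-3]: 32 consistent
V/I-1 aff ·: Vv|VV
V/I-2 aff ·: Vv|VV
V/II-1 aff I-1×I-2: Vv|VV
V/II-2 aff I-1×I-2: Vv|VV
V/II-3 aff I-1×I-2: Vv|VV
⇒ V over [I-1,I-2,II-1,II-2,II-3]: 25 consistent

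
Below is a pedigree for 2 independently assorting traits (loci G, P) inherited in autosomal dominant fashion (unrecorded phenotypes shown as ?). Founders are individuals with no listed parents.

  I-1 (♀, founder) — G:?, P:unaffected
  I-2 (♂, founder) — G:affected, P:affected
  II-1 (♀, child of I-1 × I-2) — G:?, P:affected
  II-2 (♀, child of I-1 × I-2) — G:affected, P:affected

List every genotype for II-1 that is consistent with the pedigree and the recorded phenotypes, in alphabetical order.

G/I-1 ? ·: gg|Gg|GG
G/I-2 aff ·: Gg|GG
G/II-1 ? I-1×I-2: gg|Gg|GG
G/II-2 aff I-1×I-2: Gg|GG
⇒ G over [I-1,I-2,II-1,II-2]: 18 consistent
P/I-1 un ·: pp
P/I-2 aff ·: Pp|PP
P/II-1 aff I-1×I-2: Pp
P/II-2 aff I-1×I-2: Pp
⇒ P over [I-1,I-2,II-1,II-2]: 2 consistent

II-1 ∈ {GG Pp, Gg Pp, gg Pp}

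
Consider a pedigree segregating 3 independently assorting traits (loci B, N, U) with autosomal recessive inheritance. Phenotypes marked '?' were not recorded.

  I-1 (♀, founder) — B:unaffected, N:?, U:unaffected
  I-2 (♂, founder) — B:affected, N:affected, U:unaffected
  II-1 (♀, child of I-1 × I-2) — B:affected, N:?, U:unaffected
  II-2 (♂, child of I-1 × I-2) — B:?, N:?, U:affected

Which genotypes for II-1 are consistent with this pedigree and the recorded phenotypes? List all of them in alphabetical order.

B/I-1 un ·: Bb
B/I-2 aff ·: bb
B/II-1 aff I-1×I-2: bb
B/II-2 ? I-1×I-2: Bb|bb
⇒ B over [I-1,I-2,II-1,II-2]: 2 consistent
N/I-1 ? ·: NN|Nn|nn
N/I-2 aff ·: nn
N/II-1 ? I-1×I-2: Nn|nn
N/II-2 ? I-1×I-2: Nn|nn
⇒ N over [I-1,I-2,II-1,II-2]: 6 consistent
U/I-1 un ·: Uu
U/I-2 un ·: Uu
U/II-1 un I-1×I-2: UU|Uu
U/II-2 aff I-1×I-2: uu
⇒ U over [I-1,I-2,II-1,II-2]: 2 consistent

II-1 ∈ {bb Nn UU, bb Nn Uu, bb nn UU, bb nn Uu}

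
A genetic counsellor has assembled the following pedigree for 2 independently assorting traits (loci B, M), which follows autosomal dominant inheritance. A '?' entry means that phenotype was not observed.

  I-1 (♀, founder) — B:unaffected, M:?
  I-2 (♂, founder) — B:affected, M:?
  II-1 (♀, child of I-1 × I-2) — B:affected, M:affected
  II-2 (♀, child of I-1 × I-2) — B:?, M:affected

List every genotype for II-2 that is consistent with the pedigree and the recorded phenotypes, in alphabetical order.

II-2 ∈ {Bb MM, Bb Mm, bb MM, bb Mm}

B/I-1 un ·: bb
B/I-2 aff ·: Bb|BB
B/II-1 aff I-1×I-2: Bb
B/II-2 ? I-1×I-2: bb|Bb
⇒ B over [I-1,I-2,II-1,II-2]: 3 consistent
M/I-1 ? ·: mm|Mm|MM
M/I-2 ? ·: mm|Mm|MM
M/II-1 aff I-1×I-2: Mm|MM
M/II-2 aff I-1×I-2: Mm|MM
⇒ M over [I-1,I-2,II-1,II-2]: 17 consistent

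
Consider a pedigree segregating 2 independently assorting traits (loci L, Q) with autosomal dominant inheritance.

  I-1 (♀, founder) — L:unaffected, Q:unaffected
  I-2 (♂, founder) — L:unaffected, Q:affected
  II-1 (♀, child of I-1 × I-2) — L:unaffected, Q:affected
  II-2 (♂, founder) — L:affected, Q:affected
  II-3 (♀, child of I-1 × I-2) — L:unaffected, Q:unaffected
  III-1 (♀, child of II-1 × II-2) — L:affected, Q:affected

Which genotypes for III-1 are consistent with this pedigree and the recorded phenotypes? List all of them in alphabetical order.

III-1 ∈ {Ll QQ, Ll Qq}

L/I-1 un ·: ll
L/I-2 un ·: ll
L/II-1 un I-1×I-2: ll
L/II-2 aff ·: Ll|LL
L/II-3 un I-1×I-2: ll
L/III-1 aff II-1×II-2: Ll
⇒ L over [I-1,I-2,II-1,II-2,II-3,III-1]: 2 consistent
Q/I-1 un ·: qq
Q/I-2 aff ·: Qq
Q/II-1 aff I-1×I-2: Qq
Q/II-2 aff ·: Qq|QQ
Q/II-3 un I-1×I-2: qq
Q/III-1 aff II-1×II-2: Qq|QQ
⇒ Q over [I-1,I-2,II-1,II-2,II-3,III-1]: 4 consistent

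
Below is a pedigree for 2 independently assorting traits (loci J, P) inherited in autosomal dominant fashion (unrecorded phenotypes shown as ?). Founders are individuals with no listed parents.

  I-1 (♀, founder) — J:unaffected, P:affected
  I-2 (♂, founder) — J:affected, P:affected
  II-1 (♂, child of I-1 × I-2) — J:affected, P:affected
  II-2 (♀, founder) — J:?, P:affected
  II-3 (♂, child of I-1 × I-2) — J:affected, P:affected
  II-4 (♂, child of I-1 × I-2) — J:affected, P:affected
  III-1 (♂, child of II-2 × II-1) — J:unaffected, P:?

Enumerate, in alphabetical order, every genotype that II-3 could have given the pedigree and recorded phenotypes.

II-3 ∈ {Jj PP, Jj Pp}

J/I-1 un ·: jj
J/I-2 aff ·: Jj|JJ
J/II-1 aff I-1×I-2: Jj
J/II-2 ? ·: jj|Jj
J/II-3 aff I-1×I-2: Jj
J/II-4 aff I-1×I-2: Jj
J/III-1 un II-2×II-1: jj
⇒ J over [I-1,I-2,II-1,II-2,II-3,II-4,III-1]: 4 consistent
P/I-1 aff ·: Pp|PP
P/I-2 aff ·: Pp|PP
P/II-1 aff I-1×I-2: Pp|PP
P/II-2 aff ·: Pp|PP
P/II-3 aff I-1×I-2: Pp|PP
P/II-4 aff I-1×I-2: Pp|PP
P/III-1 ? II-2×II-1: pp|Pp|PP
⇒ P over [I-1,I-2,II-1,II-2,II-3,II-4,III-1]: 99 consistent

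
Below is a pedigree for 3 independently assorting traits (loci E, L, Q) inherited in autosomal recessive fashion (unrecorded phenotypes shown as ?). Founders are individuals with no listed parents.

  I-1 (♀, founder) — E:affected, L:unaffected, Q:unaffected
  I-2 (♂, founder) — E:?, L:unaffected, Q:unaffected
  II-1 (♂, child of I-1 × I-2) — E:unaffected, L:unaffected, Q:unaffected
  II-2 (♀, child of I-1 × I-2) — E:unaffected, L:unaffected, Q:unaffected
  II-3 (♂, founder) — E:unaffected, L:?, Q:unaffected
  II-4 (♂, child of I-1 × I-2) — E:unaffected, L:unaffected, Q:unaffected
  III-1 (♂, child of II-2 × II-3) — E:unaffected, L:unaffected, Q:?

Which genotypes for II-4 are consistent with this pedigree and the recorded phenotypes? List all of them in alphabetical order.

II-4 ∈ {Ee LL QQ, Ee LL Qq, Ee Ll QQ, Ee Ll Qq}

E/I-1 aff ·: ee
E/I-2 ? ·: EE|Ee
E/II-1 un I-1×I-2: Ee
E/II-2 un I-1×I-2: Ee
E/II-3 un ·: EE|Ee
E/II-4 un I-1×I-2: Ee
E/III-1 un II-2×II-3: EE|Ee
⇒ E over [I-1,I-2,II-1,II-2,II-3,II-4,III-1]: 8 consistent
L/I-1 un ·: LL|Ll
L/I-2 un ·: LL|Ll
L/II-1 un I-1×I-2: LL|Ll
L/II-2 un I-1×I-2: LL|Ll
L/II-3 ? ·: LL|Ll|ll
L/II-4 un I-1×I-2: LL|Ll
L/III-1 un II-2×II-3: LL|Ll
⇒ L over [I-1,I-2,II-1,II-2,II-3,II-4,III-1]: 112 consistent
Q/I-1 un ·: QQ|Qq
Q/I-2 un ·: QQ|Qq
Q/II-1 un I-1×I-2: QQ|Qq
Q/II-2 un I-1×I-2: QQ|Qq
Q/II-3 un ·: QQ|Qq
Q/II-4 un I-1×I-2: QQ|Qq
Q/III-1 ? II-2×II-3: QQ|Qq|qq
⇒ Q over [I-1,I-2,II-1,II-2,II-3,II-4,III-1]: 99 consistent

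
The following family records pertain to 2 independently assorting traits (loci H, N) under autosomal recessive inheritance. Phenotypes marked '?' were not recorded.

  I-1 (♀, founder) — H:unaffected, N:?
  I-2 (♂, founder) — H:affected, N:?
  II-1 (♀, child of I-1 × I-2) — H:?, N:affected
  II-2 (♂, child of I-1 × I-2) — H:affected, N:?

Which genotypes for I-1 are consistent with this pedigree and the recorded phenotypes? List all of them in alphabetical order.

I-1 ∈ {Hh Nn, Hh nn}

H/I-1 un ·: Hh
H/I-2 aff ·: hh
H/II-1 ? I-1×I-2: Hh|hh
H/II-2 aff I-1×I-2: hh
⇒ H over [I-1,I-2,II-1,II-2]: 2 consistent
N/I-1 ? ·: Nn|nn
N/I-2 ? ·: Nn|nn
N/II-1 aff I-1×I-2: nn
N/II-2 ? I-1×I-2: NN|Nn|nn
⇒ N over [I-1,I-2,II-1,II-2]: 8 consistent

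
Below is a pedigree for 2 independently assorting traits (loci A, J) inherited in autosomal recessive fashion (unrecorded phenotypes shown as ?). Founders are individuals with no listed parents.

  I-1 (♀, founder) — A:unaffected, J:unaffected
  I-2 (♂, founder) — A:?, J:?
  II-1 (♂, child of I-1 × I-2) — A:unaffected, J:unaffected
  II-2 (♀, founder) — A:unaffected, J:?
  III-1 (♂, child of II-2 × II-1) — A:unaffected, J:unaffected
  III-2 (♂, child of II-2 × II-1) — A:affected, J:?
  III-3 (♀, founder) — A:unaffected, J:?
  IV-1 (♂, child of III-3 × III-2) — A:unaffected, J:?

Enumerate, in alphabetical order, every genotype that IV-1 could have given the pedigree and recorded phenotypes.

IV-1 ∈ {Aa JJ, Aa Jj, Aa jj}

A/I-1 un ·: AA|Aa
A/I-2 ? ·: AA|Aa|aa
A/II-1 un I-1×I-2: Aa
A/II-2 un ·: Aa
A/III-1 un II-2×II-1: AA|Aa
A/III-2 aff II-2×II-1: aa
A/III-3 un ·: AA|Aa
A/IV-1 un III-3×III-2: Aa
⇒ A over [I-1,I-2,II-1,II-2,III-1,III-2,III-3,IV-1]: 20 consistent
J/I-1 un ·: JJ|Jj
J/I-2 ? ·: JJ|Jj|jj
J/II-1 un I-1×I-2: JJ|Jj
J/II-2 ? ·: JJ|Jj|jj
J/III-1 un II-2×II-1: JJ|Jj
J/III-2 ? II-2×II-1: JJ|Jj|jj
J/III-3 ? ·: JJ|Jj|jj
J/IV-1 ? III-3×III-2: JJ|Jj|jj
⇒ J over [I-1,I-2,II-1,II-2,III-1,III-2,III-3,IV-1]: 447 consistent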